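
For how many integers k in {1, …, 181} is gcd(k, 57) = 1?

57 = 3·19. Inclusion–exclusion on these primes:
181 − ⌊181/3⌋ − ⌊181/19⌋ + ⌊181/57⌋ = 115

115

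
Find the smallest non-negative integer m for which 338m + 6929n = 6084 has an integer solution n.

18

gcd(338, 6929) = 169 (Euclid: 6929 = 20·338 + 169; 338 = 2·169 + 0), and 169 | 6084.
Extended Euclid: 338·(-20) + 6929·(1) = 169. Scale by 36: m₀ = -720.
General solution m = m₀ + 41t; reducing mod 41 gives m = 18 (and n = 0).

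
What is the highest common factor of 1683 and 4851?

Euclid: 4851 = 2·1683 + 1485; 1683 = 1·1485 + 198; 1485 = 7·198 + 99; 198 = 2·99 + 0. Last nonzero remainder: 99.

99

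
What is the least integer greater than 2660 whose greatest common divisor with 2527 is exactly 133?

2793

gcd(t, 2527) = 133 forces 133 | t; write t = 133s. Then gcd(133s, 133·19) = 133·gcd(s, 19), so need gcd(s, 19) = 1.
133s > 2660 gives s ≥ 21. The least s ≥ 21 coprime to 19 is 21, so t = 133·21 = 2793.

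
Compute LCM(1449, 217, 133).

853461

1449 = 3² · 7 · 23; 217 = 7 · 31; 133 = 7 · 19
lcm takes max exponent of each prime: 3² · 7 · 19 · 23 · 31 = 853461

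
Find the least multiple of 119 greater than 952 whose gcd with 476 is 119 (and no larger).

Multiples of 119 above 952: 119·9, 119·10, … . Need the cofactor coprime to 476/119 = 4.
Checking s = 9, 10, … the first with gcd(s, 4) = 1 is s = 9, giving 1071.

1071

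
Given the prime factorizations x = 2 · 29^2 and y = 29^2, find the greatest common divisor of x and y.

min exponent per shared prime: 29^2 = 841

841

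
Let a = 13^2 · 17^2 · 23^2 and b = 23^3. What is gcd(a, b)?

min exponent per shared prime: 23^2 = 529

529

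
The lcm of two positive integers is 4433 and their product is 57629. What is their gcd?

13

gcd·lcm = product, so gcd = 57629/4433 = 13.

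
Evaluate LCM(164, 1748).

164 = 2² · 41; 1748 = 2² · 19 · 23
max exponents: 2² · 19 · 23 · 41 = 71668

71668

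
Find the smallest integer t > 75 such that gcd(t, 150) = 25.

125

gcd(t, 150) = 25 forces 25 | t; write t = 25s. Then gcd(25s, 25·6) = 25·gcd(s, 6), so need gcd(s, 6) = 1.
25s > 75 gives s ≥ 4. The least s ≥ 4 coprime to 6 is 5, so t = 25·5 = 125.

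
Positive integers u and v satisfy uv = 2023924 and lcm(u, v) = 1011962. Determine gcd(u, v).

2

From gcd × lcm = uv: gcd = 2023924 / 1011962 = 2.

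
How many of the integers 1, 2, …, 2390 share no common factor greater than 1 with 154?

154 = 2·7·11. Inclusion–exclusion on these primes:
2390 − ⌊2390/2⌋ − ⌊2390/7⌋ − ⌊2390/11⌋ + ⌊2390/14⌋ + ⌊2390/22⌋ + ⌊2390/77⌋ − ⌊2390/154⌋ = 931

931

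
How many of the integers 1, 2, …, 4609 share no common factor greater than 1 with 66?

1397

Prime factors of 66: 2, 3, 11. Count integers ≤ 4609 divisible by none of them.
By inclusion–exclusion: 4609 − ⌊4609/2⌋ − ⌊4609/3⌋ − ⌊4609/11⌋ + ⌊4609/6⌋ + ⌊4609/22⌋ + ⌊4609/33⌋ − ⌊4609/66⌋ = 1397.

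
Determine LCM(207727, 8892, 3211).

207727 = 13 · 19 · 29²; 8892 = 2² · 3² · 13 · 19; 3211 = 13² · 19
lcm takes max exponent of each prime: 2² · 3² · 13² · 19 · 29² = 97216236

97216236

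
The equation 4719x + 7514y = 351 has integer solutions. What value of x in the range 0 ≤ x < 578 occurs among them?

Reduce mod 7514: 4719x ≡ 351 (mod 7514). With g = gcd(4719, 7514) = 13 dividing 351, divide through: 363x ≡ 27 (mod 578).
Since gcd(363, 578) = 1, x ≡ 27·(363)⁻¹ ≡ 387 (mod 578). Smallest non-negative: 387.

387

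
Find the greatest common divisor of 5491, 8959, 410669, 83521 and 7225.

289

gcd(5491, 8959): 8959 = 1·5491 + 3468; 5491 = 1·3468 + 2023; 3468 = 1·2023 + 1445; 2023 = 1·1445 + 578; 1445 = 2·578 + 289; 578 = 2·289 + 0 → 289
gcd(289, 410669): 410669 = 1421·289 + 0 → 289
gcd(289, 83521): 83521 = 289·289 + 0 → 289
gcd(289, 7225): 7225 = 25·289 + 0 → 289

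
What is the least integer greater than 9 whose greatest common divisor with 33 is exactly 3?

Multiples of 3 above 9: 3·4, 3·5, … . Need the cofactor coprime to 33/3 = 11.
Checking s = 4, 5, … the first with gcd(s, 11) = 1 is s = 4, giving 12.

12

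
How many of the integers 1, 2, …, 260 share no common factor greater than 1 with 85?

196

Prime factors of 85: 5, 17. Count integers ≤ 260 divisible by none of them.
By inclusion–exclusion: 260 − ⌊260/5⌋ − ⌊260/17⌋ + ⌊260/85⌋ = 196.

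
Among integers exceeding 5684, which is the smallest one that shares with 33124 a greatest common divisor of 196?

gcd(x, 33124) = 196 forces 196 | x; write x = 196s. Then gcd(196s, 196·169) = 196·gcd(s, 169), so need gcd(s, 169) = 1.
196s > 5684 gives s ≥ 30. The least s ≥ 30 coprime to 169 is 30, so x = 196·30 = 5880.

5880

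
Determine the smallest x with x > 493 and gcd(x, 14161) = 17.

510

14161 = 17·833. Any x with gcd(x, 14161) = 17 is a multiple of 17, say 17s, with s coprime to 833.
Need s > 493/17, so s ≥ 30. First s ≥ 30 with gcd(s, 833) = 1 is s = 30. Thus x = 17·30 = 510.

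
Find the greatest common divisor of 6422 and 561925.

Euclid: 561925 = 87·6422 + 3211; 6422 = 2·3211 + 0. Last nonzero remainder: 3211.

3211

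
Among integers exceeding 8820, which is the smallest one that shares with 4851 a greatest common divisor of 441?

9261

Multiples of 441 above 8820: 441·21, 441·22, … . Need the cofactor coprime to 4851/441 = 11.
Checking s = 21, 22, … the first with gcd(s, 11) = 1 is s = 21, giving 9261.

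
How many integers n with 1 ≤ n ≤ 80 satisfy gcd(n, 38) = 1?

38 = 2·19. Inclusion–exclusion on these primes:
80 − ⌊80/2⌋ − ⌊80/19⌋ + ⌊80/38⌋ = 38

38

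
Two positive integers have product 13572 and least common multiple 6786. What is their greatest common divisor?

From gcd × lcm = uv: gcd = 13572 / 6786 = 2.

2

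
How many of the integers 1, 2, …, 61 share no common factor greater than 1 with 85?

46

Prime factors of 85: 5, 17. Count integers ≤ 61 divisible by none of them.
By inclusion–exclusion: 61 − ⌊61/5⌋ − ⌊61/17⌋ + ⌊61/85⌋ = 46.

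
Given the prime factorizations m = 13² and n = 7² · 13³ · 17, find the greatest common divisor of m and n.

169

min exponent per shared prime: 13² = 169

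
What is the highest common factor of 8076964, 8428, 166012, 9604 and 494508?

196

gcd(8076964, 8428): 8076964 = 958·8428 + 2940; 8428 = 2·2940 + 2548; 2940 = 1·2548 + 392; 2548 = 6·392 + 196; 392 = 2·196 + 0 → 196
gcd(196, 166012): 166012 = 847·196 + 0 → 196
gcd(196, 9604): 9604 = 49·196 + 0 → 196
gcd(196, 494508): 494508 = 2523·196 + 0 → 196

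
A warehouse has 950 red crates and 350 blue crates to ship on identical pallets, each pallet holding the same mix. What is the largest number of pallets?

50

Euclid: 950 = 2·350 + 250; 350 = 1·250 + 100; 250 = 2·100 + 50; 100 = 2·50 + 0. Last nonzero remainder: 50.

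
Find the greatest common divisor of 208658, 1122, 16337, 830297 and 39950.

17

gcd(208658, 1122): 208658 = 185·1122 + 1088; 1122 = 1·1088 + 34; 1088 = 32·34 + 0 → 34
gcd(34, 16337): 16337 = 480·34 + 17; 34 = 2·17 + 0 → 17
gcd(17, 830297): 830297 = 48841·17 + 0 → 17
gcd(17, 39950): 39950 = 2350·17 + 0 → 17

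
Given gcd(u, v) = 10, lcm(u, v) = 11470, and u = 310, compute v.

Using uv = gcd(u,v)·lcm(u,v) = 10·11470 = 114700, we get v = 114700/310 = 370.

370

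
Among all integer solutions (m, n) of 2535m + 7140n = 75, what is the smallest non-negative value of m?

369

Reduce mod 7140: 2535m ≡ 75 (mod 7140). With g = gcd(2535, 7140) = 15 dividing 75, divide through: 169m ≡ 5 (mod 476).
Since gcd(169, 476) = 1, m ≡ 5·(169)⁻¹ ≡ 369 (mod 476). Smallest non-negative: 369.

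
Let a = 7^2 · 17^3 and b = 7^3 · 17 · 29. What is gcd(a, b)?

min exponent per shared prime: 7^2 · 17 = 833

833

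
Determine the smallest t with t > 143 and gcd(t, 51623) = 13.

51623 = 13·3971. Any t with gcd(t, 51623) = 13 is a multiple of 13, say 13s, with s coprime to 3971.
Need s > 143/13, so s ≥ 12. First s ≥ 12 with gcd(s, 3971) = 1 is s = 12. Thus t = 13·12 = 156.

156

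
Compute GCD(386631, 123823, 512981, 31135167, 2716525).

2527

gcd(386631, 123823): 386631 = 3·123823 + 15162; 123823 = 8·15162 + 2527; 15162 = 6·2527 + 0 → 2527
gcd(2527, 512981): 512981 = 203·2527 + 0 → 2527
gcd(2527, 31135167): 31135167 = 12321·2527 + 0 → 2527
gcd(2527, 2716525): 2716525 = 1075·2527 + 0 → 2527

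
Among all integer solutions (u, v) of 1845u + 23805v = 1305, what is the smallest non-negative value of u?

Euclid: 23805 = 12·1845 + 1665; 1845 = 1·1665 + 180; 1665 = 9·180 + 45; 180 = 4·45 + 0 → gcd = 45; 1305 = 45·29.
Back-substitution yields 1845·(-129) + 23805·(10) = 45, so one solution is u = -129·29 = -3741, v = 10·29 = 290.
Solutions in u differ by 23805/45 = 529; the one in [0, 529) is -3741 mod 529 = 491.

491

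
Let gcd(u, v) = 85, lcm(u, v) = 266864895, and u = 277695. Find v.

u·v = gcd·lcm = 85·266864895 = 22683516075, so v = 22683516075/277695 = 81685.

81685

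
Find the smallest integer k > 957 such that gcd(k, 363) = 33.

Multiples of 33 above 957: 33·30, 33·31, … . Need the cofactor coprime to 363/33 = 11.
Checking s = 30, 31, … the first with gcd(s, 11) = 1 is s = 30, giving 990.

990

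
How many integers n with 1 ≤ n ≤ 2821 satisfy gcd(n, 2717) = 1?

2242

Prime factors of 2717: 11, 13, 19. Count integers ≤ 2821 divisible by none of them.
By inclusion–exclusion: 2821 − ⌊2821/11⌋ − ⌊2821/13⌋ − ⌊2821/19⌋ + ⌊2821/143⌋ + ⌊2821/209⌋ + ⌊2821/247⌋ − ⌊2821/2717⌋ = 2242.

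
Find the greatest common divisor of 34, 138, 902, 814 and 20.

34 = 2 · 17; 138 = 2 · 3 · 23; 902 = 2 · 11 · 41; 814 = 2 · 11 · 37; 20 = 2² · 5
gcd takes min exponent of each prime: 2 = 2

2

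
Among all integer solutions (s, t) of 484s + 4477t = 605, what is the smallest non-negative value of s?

29

Reduce mod 4477: 484s ≡ 605 (mod 4477). With g = gcd(484, 4477) = 121 dividing 605, divide through: 4s ≡ 5 (mod 37).
Since gcd(4, 37) = 1, s ≡ 5·(4)⁻¹ ≡ 29 (mod 37). Smallest non-negative: 29.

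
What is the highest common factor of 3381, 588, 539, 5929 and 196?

gcd(3381, 588): 3381 = 5·588 + 441; 588 = 1·441 + 147; 441 = 3·147 + 0 → 147
gcd(147, 539): 539 = 3·147 + 98; 147 = 1·98 + 49; 98 = 2·49 + 0 → 49
gcd(49, 5929): 5929 = 121·49 + 0 → 49
gcd(49, 196): 196 = 4·49 + 0 → 49

49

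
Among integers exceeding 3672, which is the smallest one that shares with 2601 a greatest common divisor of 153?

3825

Multiples of 153 above 3672: 153·25, 153·26, … . Need the cofactor coprime to 2601/153 = 17.
Checking s = 25, 26, … the first with gcd(s, 17) = 1 is s = 25, giving 3825.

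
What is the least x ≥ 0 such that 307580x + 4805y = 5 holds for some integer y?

881

Reduce mod 4805: 307580x ≡ 5 (mod 4805). With g = gcd(307580, 4805) = 5 dividing 5, divide through: 61516x ≡ 1 (mod 961).
Since gcd(61516, 961) = 1, x ≡ 1·(61516)⁻¹ ≡ 881 (mod 961). Smallest non-negative: 881.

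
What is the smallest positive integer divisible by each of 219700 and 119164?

6545082700

gcd first: 219700 = 1·119164 + 100536; 119164 = 1·100536 + 18628; 100536 = 5·18628 + 7396; 18628 = 2·7396 + 3836; 7396 = 1·3836 + 3560; 3836 = 1·3560 + 276; 3560 = 12·276 + 248; 276 = 1·248 + 28; 248 = 8·28 + 24; 28 = 1·24 + 4; 24 = 6·4 + 0 → gcd = 4
lcm = 219700·119164/gcd = 26180330800/4 = 6545082700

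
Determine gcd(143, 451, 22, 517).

gcd(143, 451): 451 = 3·143 + 22; 143 = 6·22 + 11; 22 = 2·11 + 0 → 11
gcd(11, 22): 22 = 2·11 + 0 → 11
gcd(11, 517): 517 = 47·11 + 0 → 11

11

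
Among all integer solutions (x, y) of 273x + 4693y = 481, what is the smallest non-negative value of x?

Euclid: 4693 = 17·273 + 52; 273 = 5·52 + 13; 52 = 4·13 + 0 → gcd = 13; 481 = 13·37.
Back-substitution yields 273·(86) + 4693·(-5) = 13, so one solution is x = 86·37 = 3182, y = -5·37 = -185.
Solutions in x differ by 4693/13 = 361; the one in [0, 361) is 3182 mod 361 = 294.

294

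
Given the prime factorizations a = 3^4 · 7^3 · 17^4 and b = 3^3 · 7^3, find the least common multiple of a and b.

2320463943

max exponent per prime: 3^4 · 7^3 · 17^4 = 2320463943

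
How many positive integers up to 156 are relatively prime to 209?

Prime factors of 209: 11, 19. Count integers ≤ 156 divisible by none of them.
By inclusion–exclusion: 156 − ⌊156/11⌋ − ⌊156/19⌋ + ⌊156/209⌋ = 134.

134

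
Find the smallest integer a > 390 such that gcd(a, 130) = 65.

455

Multiples of 65 above 390: 65·7, 65·8, … . Need the cofactor coprime to 130/65 = 2.
Checking s = 7, 8, … the first with gcd(s, 2) = 1 is s = 7, giving 455.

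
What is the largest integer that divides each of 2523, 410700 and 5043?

3

gcd(2523, 410700): 410700 = 162·2523 + 1974; 2523 = 1·1974 + 549; 1974 = 3·549 + 327; 549 = 1·327 + 222; 327 = 1·222 + 105; 222 = 2·105 + 12; 105 = 8·12 + 9; 12 = 1·9 + 3; 9 = 3·3 + 0 → 3
gcd(3, 5043): 5043 = 1681·3 + 0 → 3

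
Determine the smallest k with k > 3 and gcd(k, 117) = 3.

6

Multiples of 3 above 3: 3·2, 3·3, … . Need the cofactor coprime to 117/3 = 39.
Checking s = 2, 3, … the first with gcd(s, 39) = 1 is s = 2, giving 6.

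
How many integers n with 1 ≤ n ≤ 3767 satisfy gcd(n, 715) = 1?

715 = 5·11·13. Inclusion–exclusion on these primes:
3767 − ⌊3767/5⌋ − ⌊3767/11⌋ − ⌊3767/13⌋ + ⌊3767/55⌋ + ⌊3767/65⌋ + ⌊3767/143⌋ − ⌊3767/715⌋ = 2529

2529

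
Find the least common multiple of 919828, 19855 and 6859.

961220260

919828 = 2² · 7² · 13 · 19²; 19855 = 5 · 11 · 19²; 6859 = 19³
lcm takes max exponent of each prime: 2² · 5 · 7² · 11 · 13 · 19³ = 961220260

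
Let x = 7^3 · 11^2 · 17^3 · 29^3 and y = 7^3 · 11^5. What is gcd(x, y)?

41503

min exponent per shared prime: 7^3 · 11^2 = 41503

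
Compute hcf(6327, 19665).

Euclid: 19665 = 3·6327 + 684; 6327 = 9·684 + 171; 684 = 4·171 + 0. Last nonzero remainder: 171.

171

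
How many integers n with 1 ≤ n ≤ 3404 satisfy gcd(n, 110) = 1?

1238

110 = 2·5·11. Inclusion–exclusion on these primes:
3404 − ⌊3404/2⌋ − ⌊3404/5⌋ − ⌊3404/11⌋ + ⌊3404/10⌋ + ⌊3404/22⌋ + ⌊3404/55⌋ − ⌊3404/110⌋ = 1238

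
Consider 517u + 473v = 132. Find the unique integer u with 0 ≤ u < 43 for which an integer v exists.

3

gcd(517, 473) = 11 (Euclid: 517 = 1·473 + 44; 473 = 10·44 + 33; 44 = 1·33 + 11; 33 = 3·11 + 0), and 11 | 132.
Extended Euclid: 517·(11) + 473·(-12) = 11. Scale by 12: u₀ = 132.
General solution u = u₀ + 43t; reducing mod 43 gives u = 3 (and v = -3).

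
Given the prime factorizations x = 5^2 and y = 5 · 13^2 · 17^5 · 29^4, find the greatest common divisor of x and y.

5

min exponent per shared prime: 5 = 5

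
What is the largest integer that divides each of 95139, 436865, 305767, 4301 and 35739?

11

gcd(95139, 436865): 436865 = 4·95139 + 56309; 95139 = 1·56309 + 38830; 56309 = 1·38830 + 17479; 38830 = 2·17479 + 3872; 17479 = 4·3872 + 1991; 3872 = 1·1991 + 1881; 1991 = 1·1881 + 110; 1881 = 17·110 + 11; 110 = 10·11 + 0 → 11
gcd(11, 305767): 305767 = 27797·11 + 0 → 11
gcd(11, 4301): 4301 = 391·11 + 0 → 11
gcd(11, 35739): 35739 = 3249·11 + 0 → 11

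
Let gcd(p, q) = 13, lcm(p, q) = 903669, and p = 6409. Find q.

1833

Using pq = gcd(p,q)·lcm(p,q) = 13·903669 = 11747697, we get q = 11747697/6409 = 1833.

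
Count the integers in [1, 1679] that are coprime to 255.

Prime factors of 255: 3, 5, 17. Count integers ≤ 1679 divisible by none of them.
By inclusion–exclusion: 1679 − ⌊1679/3⌋ − ⌊1679/5⌋ − ⌊1679/17⌋ + ⌊1679/15⌋ + ⌊1679/51⌋ + ⌊1679/85⌋ − ⌊1679/255⌋ = 843.

843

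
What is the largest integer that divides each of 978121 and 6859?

Euclid: 978121 = 142·6859 + 4143; 6859 = 1·4143 + 2716; 4143 = 1·2716 + 1427; 2716 = 1·1427 + 1289; 1427 = 1·1289 + 138; 1289 = 9·138 + 47; 138 = 2·47 + 44; 47 = 1·44 + 3; 44 = 14·3 + 2; 3 = 1·2 + 1; 2 = 2·1 + 0. Last nonzero remainder: 1.

1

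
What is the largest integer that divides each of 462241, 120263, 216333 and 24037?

462241 = 13 · 31² · 37; 120263 = 11 · 13 · 29²; 216333 = 3² · 13 · 43²; 24037 = 13 · 43²
gcd takes min exponent of each prime: 13 = 13

13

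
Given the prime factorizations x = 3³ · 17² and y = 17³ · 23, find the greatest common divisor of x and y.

min exponent per shared prime: 17² = 289

289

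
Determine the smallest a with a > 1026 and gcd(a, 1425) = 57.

1083

Multiples of 57 above 1026: 57·19, 57·20, … . Need the cofactor coprime to 1425/57 = 25.
Checking s = 19, 20, … the first with gcd(s, 25) = 1 is s = 19, giving 1083.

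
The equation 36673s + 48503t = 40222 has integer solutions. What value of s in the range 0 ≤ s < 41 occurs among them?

gcd(36673, 48503) = 1183 (Euclid: 48503 = 1·36673 + 11830; 36673 = 3·11830 + 1183; 11830 = 10·1183 + 0), and 1183 | 40222.
Extended Euclid: 36673·(4) + 48503·(-3) = 1183. Scale by 34: s₀ = 136.
General solution s = s₀ + 41k; reducing mod 41 gives s = 13 (and t = -9).

13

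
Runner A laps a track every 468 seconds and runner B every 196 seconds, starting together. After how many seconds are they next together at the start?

22932

468 = 2² · 3² · 13; 196 = 2² · 7²
max exponents: 2² · 3² · 7² · 13 = 22932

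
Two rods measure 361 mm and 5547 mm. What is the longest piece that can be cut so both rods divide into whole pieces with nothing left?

1

361 = 19²
5547 = 3 · 43²
Common: 1 = 1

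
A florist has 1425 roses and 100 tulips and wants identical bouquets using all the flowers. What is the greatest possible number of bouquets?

25

1425 = 3 · 5² · 19
100 = 2² · 5²
Common: 5² = 25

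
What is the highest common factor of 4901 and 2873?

Euclid: 4901 = 1·2873 + 2028; 2873 = 1·2028 + 845; 2028 = 2·845 + 338; 845 = 2·338 + 169; 338 = 2·169 + 0. Last nonzero remainder: 169.

169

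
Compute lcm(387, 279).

11997

387 = 3² · 43; 279 = 3² · 31
max exponents: 3² · 31 · 43 = 11997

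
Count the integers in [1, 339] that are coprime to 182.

182 = 2·7·13. Inclusion–exclusion on these primes:
339 − ⌊339/2⌋ − ⌊339/7⌋ − ⌊339/13⌋ + ⌊339/14⌋ + ⌊339/26⌋ + ⌊339/91⌋ − ⌊339/182⌋ = 135

135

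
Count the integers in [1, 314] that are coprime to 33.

191

Prime factors of 33: 3, 11. Count integers ≤ 314 divisible by none of them.
By inclusion–exclusion: 314 − ⌊314/3⌋ − ⌊314/11⌋ + ⌊314/33⌋ = 191.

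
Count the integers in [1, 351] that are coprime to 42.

42 = 2·3·7. Inclusion–exclusion on these primes:
351 − ⌊351/2⌋ − ⌊351/3⌋ − ⌊351/7⌋ + ⌊351/6⌋ + ⌊351/14⌋ + ⌊351/21⌋ − ⌊351/42⌋ = 100

100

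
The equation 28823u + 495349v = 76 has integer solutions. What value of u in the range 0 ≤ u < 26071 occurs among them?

Reduce mod 495349: 28823u ≡ 76 (mod 495349). With g = gcd(28823, 495349) = 19 dividing 76, divide through: 1517u ≡ 4 (mod 26071).
Since gcd(1517, 26071) = 1, u ≡ 4·(1517)⁻¹ ≡ 10724 (mod 26071). Smallest non-negative: 10724.

10724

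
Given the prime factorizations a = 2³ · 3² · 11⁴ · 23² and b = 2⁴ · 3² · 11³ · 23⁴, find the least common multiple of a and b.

589989899664

max exponent per prime: 2⁴ · 3² · 11⁴ · 23⁴ = 589989899664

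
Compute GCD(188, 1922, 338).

gcd(188, 1922): 1922 = 10·188 + 42; 188 = 4·42 + 20; 42 = 2·20 + 2; 20 = 10·2 + 0 → 2
gcd(2, 338): 338 = 169·2 + 0 → 2

2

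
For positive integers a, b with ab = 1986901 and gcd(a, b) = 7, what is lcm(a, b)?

Since gcd(a,b)·lcm(a,b) = ab, lcm = 1986901/7 = 283843.

283843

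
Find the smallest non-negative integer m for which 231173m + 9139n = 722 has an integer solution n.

339

gcd(231173, 9139) = 19 (Euclid: 231173 = 25·9139 + 2698; 9139 = 3·2698 + 1045; 2698 = 2·1045 + 608; 1045 = 1·608 + 437; 608 = 1·437 + 171; 437 = 2·171 + 95; 171 = 1·95 + 76; 95 = 1·76 + 19; 76 = 4·19 + 0), and 19 | 722.
Extended Euclid: 231173·(-105) + 9139·(2656) = 19. Scale by 38: m₀ = -3990.
General solution m = m₀ + 481t; reducing mod 481 gives m = 339 (and n = -8575).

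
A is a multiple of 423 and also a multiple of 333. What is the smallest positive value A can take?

15651

gcd first: 423 = 1·333 + 90; 333 = 3·90 + 63; 90 = 1·63 + 27; 63 = 2·27 + 9; 27 = 3·9 + 0 → gcd = 9
lcm = 423·333/gcd = 140859/9 = 15651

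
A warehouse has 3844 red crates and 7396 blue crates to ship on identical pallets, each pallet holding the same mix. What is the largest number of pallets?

Euclid: 7396 = 1·3844 + 3552; 3844 = 1·3552 + 292; 3552 = 12·292 + 48; 292 = 6·48 + 4; 48 = 12·4 + 0. Last nonzero remainder: 4.

4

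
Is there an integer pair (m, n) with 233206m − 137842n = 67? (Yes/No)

No

By Bézout, 233206m − 137842n = 67 has integer solutions iff gcd(233206, 137842) | 67.
Euclid: 233206 = 1·137842 + 95364; 137842 = 1·95364 + 42478; 95364 = 2·42478 + 10408; 42478 = 4·10408 + 846; 10408 = 12·846 + 256; 846 = 3·256 + 78; 256 = 3·78 + 22; 78 = 3·22 + 12; 22 = 1·12 + 10; 12 = 1·10 + 2; 10 = 5·2 + 0. gcd = 2; 67 mod 2 = 1. No.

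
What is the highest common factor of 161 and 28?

7

Euclid: 161 = 5·28 + 21; 28 = 1·21 + 7; 21 = 3·7 + 0. Last nonzero remainder: 7.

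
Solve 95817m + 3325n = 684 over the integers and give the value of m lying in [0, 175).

Reduce mod 3325: 95817m ≡ 684 (mod 3325). With g = gcd(95817, 3325) = 19 dividing 684, divide through: 5043m ≡ 36 (mod 175).
Since gcd(5043, 175) = 1, m ≡ 36·(5043)⁻¹ ≡ 152 (mod 175). Smallest non-negative: 152.

152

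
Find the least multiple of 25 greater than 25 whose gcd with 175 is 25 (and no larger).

175 = 25·7. Any m with gcd(m, 175) = 25 is a multiple of 25, say 25s, with s coprime to 7.
Need s > 25/25, so s ≥ 2. First s ≥ 2 with gcd(s, 7) = 1 is s = 2. Thus m = 25·2 = 50.

50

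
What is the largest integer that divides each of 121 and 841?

1

Euclid: 841 = 6·121 + 115; 121 = 1·115 + 6; 115 = 19·6 + 1; 6 = 6·1 + 0. Last nonzero remainder: 1.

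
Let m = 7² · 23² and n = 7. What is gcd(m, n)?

min exponent per shared prime: 7 = 7

7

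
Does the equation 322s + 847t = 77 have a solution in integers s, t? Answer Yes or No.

By Bézout, 322s + 847t = 77 has integer solutions iff gcd(322, 847) | 77.
Euclid: 847 = 2·322 + 203; 322 = 1·203 + 119; 203 = 1·119 + 84; 119 = 1·84 + 35; 84 = 2·35 + 14; 35 = 2·14 + 7; 14 = 2·7 + 0. gcd = 7; 77 mod 7 = 0. Yes.

Yes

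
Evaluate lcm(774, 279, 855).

774 = 2 · 3² · 43; 279 = 3² · 31; 855 = 3² · 5 · 19
lcm takes max exponent of each prime: 2 · 3² · 5 · 19 · 31 · 43 = 2279430

2279430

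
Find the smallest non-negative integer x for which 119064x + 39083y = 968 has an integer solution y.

Reduce mod 39083: 119064x ≡ 968 (mod 39083). With g = gcd(119064, 39083) = 121 dividing 968, divide through: 984x ≡ 8 (mod 323).
Since gcd(984, 323) = 1, x ≡ 8·(984)⁻¹ ≡ 302 (mod 323). Smallest non-negative: 302.

302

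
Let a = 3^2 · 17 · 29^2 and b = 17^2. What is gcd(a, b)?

17

min exponent per shared prime: 17 = 17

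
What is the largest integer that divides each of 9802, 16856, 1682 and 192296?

gcd(9802, 16856): 16856 = 1·9802 + 7054; 9802 = 1·7054 + 2748; 7054 = 2·2748 + 1558; 2748 = 1·1558 + 1190; 1558 = 1·1190 + 368; 1190 = 3·368 + 86; 368 = 4·86 + 24; 86 = 3·24 + 14; 24 = 1·14 + 10; 14 = 1·10 + 4; 10 = 2·4 + 2; 4 = 2·2 + 0 → 2
gcd(2, 1682): 1682 = 841·2 + 0 → 2
gcd(2, 192296): 192296 = 96148·2 + 0 → 2

2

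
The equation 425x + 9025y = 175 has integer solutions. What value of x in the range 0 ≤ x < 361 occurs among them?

234

Euclid: 9025 = 21·425 + 100; 425 = 4·100 + 25; 100 = 4·25 + 0 → gcd = 25; 175 = 25·7.
Back-substitution yields 425·(85) + 9025·(-4) = 25, so one solution is x = 85·7 = 595, y = -4·7 = -28.
Solutions in x differ by 9025/25 = 361; the one in [0, 361) is 595 mod 361 = 234.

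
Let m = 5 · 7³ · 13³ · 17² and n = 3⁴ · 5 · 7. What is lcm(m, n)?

88201717695

max exponent per prime: 3⁴ · 5 · 7³ · 13³ · 17² = 88201717695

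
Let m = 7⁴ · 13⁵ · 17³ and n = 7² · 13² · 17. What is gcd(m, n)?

140777

min exponent per shared prime: 7² · 13² · 17 = 140777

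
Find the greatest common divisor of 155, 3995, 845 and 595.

155 = 5 · 31; 3995 = 5 · 17 · 47; 845 = 5 · 13²; 595 = 5 · 7 · 17
gcd takes min exponent of each prime: 5 = 5

5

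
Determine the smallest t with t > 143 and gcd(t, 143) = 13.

156

gcd(t, 143) = 13 forces 13 | t; write t = 13s. Then gcd(13s, 13·11) = 13·gcd(s, 11), so need gcd(s, 11) = 1.
13s > 143 gives s ≥ 12. The least s ≥ 12 coprime to 11 is 12, so t = 13·12 = 156.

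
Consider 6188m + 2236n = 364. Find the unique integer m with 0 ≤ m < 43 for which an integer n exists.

gcd(6188, 2236) = 52 (Euclid: 6188 = 2·2236 + 1716; 2236 = 1·1716 + 520; 1716 = 3·520 + 156; 520 = 3·156 + 52; 156 = 3·52 + 0), and 52 | 364.
Extended Euclid: 6188·(-13) + 2236·(36) = 52. Scale by 7: m₀ = -91.
General solution m = m₀ + 43t; reducing mod 43 gives m = 38 (and n = -105).

38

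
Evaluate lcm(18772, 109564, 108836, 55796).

12689543283508

18772 = 2² · 13 · 19²; 109564 = 2² · 7² · 13 · 43; 108836 = 2² · 7 · 13² · 23; 55796 = 2² · 13 · 29 · 37
lcm takes max exponent of each prime: 2² · 7² · 13² · 19² · 23 · 29 · 37 · 43 = 12689543283508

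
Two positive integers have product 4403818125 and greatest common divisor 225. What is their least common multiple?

19572525

For any two positive integers, gcd × lcm equals their product. Hence lcm = 4403818125 / 225 = 19572525.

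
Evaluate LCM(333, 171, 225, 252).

4428900

333 = 3² · 37; 171 = 3² · 19; 225 = 3² · 5²; 252 = 2² · 3² · 7
lcm takes max exponent of each prime: 2² · 3² · 5² · 7 · 19 · 37 = 4428900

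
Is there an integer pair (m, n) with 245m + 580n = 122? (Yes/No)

gcd(245, 580): 580 = 2·245 + 90; 245 = 2·90 + 65; 90 = 1·65 + 25; 65 = 2·25 + 15; 25 = 1·15 + 10; 15 = 1·10 + 5; 10 = 2·5 + 0 → 5
5 does not divide 122, so a solution does not exist.

No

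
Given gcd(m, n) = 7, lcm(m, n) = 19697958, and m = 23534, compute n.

m·n = gcd·lcm = 7·19697958 = 137885706, so n = 137885706/23534 = 5859.

5859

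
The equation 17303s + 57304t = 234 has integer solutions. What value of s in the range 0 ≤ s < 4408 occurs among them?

3590

gcd(17303, 57304) = 13 (Euclid: 57304 = 3·17303 + 5395; 17303 = 3·5395 + 1118; 5395 = 4·1118 + 923; 1118 = 1·923 + 195; 923 = 4·195 + 143; 195 = 1·143 + 52; 143 = 2·52 + 39; 52 = 1·39 + 13; 39 = 3·13 + 0), and 13 | 234.
Extended Euclid: 17303·(1179) + 57304·(-356) = 13. Scale by 18: s₀ = 21222.
General solution s = s₀ + 4408k; reducing mod 4408 gives s = 3590 (and t = -1084).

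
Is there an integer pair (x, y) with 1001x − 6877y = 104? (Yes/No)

gcd(1001, 6877): 6877 = 6·1001 + 871; 1001 = 1·871 + 130; 871 = 6·130 + 91; 130 = 1·91 + 39; 91 = 2·39 + 13; 39 = 3·13 + 0 → 13
13 divides 104, so a solution exists.

Yes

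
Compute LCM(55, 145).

55 = 5 · 11; 145 = 5 · 29
max exponents: 5 · 11 · 29 = 1595

1595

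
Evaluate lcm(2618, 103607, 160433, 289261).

lcm(2618, 103607) = 2618·103607/gcd = 271243126/7 = 38749018
lcm(38749018, 160433) = 38749018·160433/gcd = 6216621204794/287 = 21660701062
lcm(21660701062, 289261) = 21660701062·289261/gcd = 6265596049895182/301 = 20815933720582

20815933720582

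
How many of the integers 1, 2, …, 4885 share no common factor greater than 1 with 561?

2787

Prime factors of 561: 3, 11, 17. Count integers ≤ 4885 divisible by none of them.
By inclusion–exclusion: 4885 − ⌊4885/3⌋ − ⌊4885/11⌋ − ⌊4885/17⌋ + ⌊4885/33⌋ + ⌊4885/51⌋ + ⌊4885/187⌋ − ⌊4885/561⌋ = 2787.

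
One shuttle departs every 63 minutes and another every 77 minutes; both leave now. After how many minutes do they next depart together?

63 = 3² · 7; 77 = 7 · 11
max exponents: 3² · 7 · 11 = 693

693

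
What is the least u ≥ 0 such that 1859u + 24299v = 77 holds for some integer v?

Reduce mod 24299: 1859u ≡ 77 (mod 24299). With g = gcd(1859, 24299) = 11 dividing 77, divide through: 169u ≡ 7 (mod 2209).
Since gcd(169, 2209) = 1, u ≡ 7·(169)⁻¹ ≡ 1281 (mod 2209). Smallest non-negative: 1281.

1281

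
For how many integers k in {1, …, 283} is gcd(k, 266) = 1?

116

Prime factors of 266: 2, 7, 19. Count integers ≤ 283 divisible by none of them.
By inclusion–exclusion: 283 − ⌊283/2⌋ − ⌊283/7⌋ − ⌊283/19⌋ + ⌊283/14⌋ + ⌊283/38⌋ + ⌊283/133⌋ − ⌊283/266⌋ = 116.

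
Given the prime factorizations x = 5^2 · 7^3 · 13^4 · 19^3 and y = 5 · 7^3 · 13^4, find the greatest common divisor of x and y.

min exponent per shared prime: 5 · 7^3 · 13^4 = 48982115

48982115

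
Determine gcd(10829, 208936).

Euclid: 208936 = 19·10829 + 3185; 10829 = 3·3185 + 1274; 3185 = 2·1274 + 637; 1274 = 2·637 + 0. Last nonzero remainder: 637.

637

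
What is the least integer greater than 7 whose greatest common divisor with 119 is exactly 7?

gcd(k, 119) = 7 forces 7 | k; write k = 7s. Then gcd(7s, 7·17) = 7·gcd(s, 17), so need gcd(s, 17) = 1.
7s > 7 gives s ≥ 2. The least s ≥ 2 coprime to 17 is 2, so k = 7·2 = 14.

14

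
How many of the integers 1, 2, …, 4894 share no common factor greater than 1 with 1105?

1105 = 5·13·17. Inclusion–exclusion on these primes:
4894 − ⌊4894/5⌋ − ⌊4894/13⌋ − ⌊4894/17⌋ + ⌊4894/65⌋ + ⌊4894/85⌋ + ⌊4894/221⌋ − ⌊4894/1105⌋ = 3403

3403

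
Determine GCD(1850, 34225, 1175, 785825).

1850 = 2 · 5² · 37; 34225 = 5² · 37²; 1175 = 5² · 47; 785825 = 5² · 17 · 43²
gcd takes min exponent of each prime: 5² = 25

25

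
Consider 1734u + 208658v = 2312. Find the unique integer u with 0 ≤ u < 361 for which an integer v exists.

242

Euclid: 208658 = 120·1734 + 578; 1734 = 3·578 + 0 → gcd = 578; 2312 = 578·4.
Back-substitution yields 1734·(-120) + 208658·(1) = 578, so one solution is u = -120·4 = -480, v = 1·4 = 4.
Solutions in u differ by 208658/578 = 361; the one in [0, 361) is -480 mod 361 = 242.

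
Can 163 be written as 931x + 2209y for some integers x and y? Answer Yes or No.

By Bézout, 931x + 2209y = 163 has integer solutions iff gcd(931, 2209) | 163.
Euclid: 2209 = 2·931 + 347; 931 = 2·347 + 237; 347 = 1·237 + 110; 237 = 2·110 + 17; 110 = 6·17 + 8; 17 = 2·8 + 1; 8 = 8·1 + 0. gcd = 1; 163 mod 1 = 0. Yes.

Yes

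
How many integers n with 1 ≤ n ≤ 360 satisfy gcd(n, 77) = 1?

281

Prime factors of 77: 7, 11. Count integers ≤ 360 divisible by none of them.
By inclusion–exclusion: 360 − ⌊360/7⌋ − ⌊360/11⌋ + ⌊360/77⌋ = 281.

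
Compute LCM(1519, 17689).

gcd first: 17689 = 11·1519 + 980; 1519 = 1·980 + 539; 980 = 1·539 + 441; 539 = 1·441 + 98; 441 = 4·98 + 49; 98 = 2·49 + 0 → gcd = 49
lcm = 1519·17689/gcd = 26869591/49 = 548359

548359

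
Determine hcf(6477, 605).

6477 = 3 · 17 · 127
605 = 5 · 11²
Common: 1 = 1

1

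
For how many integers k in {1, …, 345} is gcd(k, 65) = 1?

Prime factors of 65: 5, 13. Count integers ≤ 345 divisible by none of them.
By inclusion–exclusion: 345 − ⌊345/5⌋ − ⌊345/13⌋ + ⌊345/65⌋ = 255.

255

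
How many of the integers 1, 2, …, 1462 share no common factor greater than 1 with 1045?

1045 = 5·11·19. Inclusion–exclusion on these primes:
1462 − ⌊1462/5⌋ − ⌊1462/11⌋ − ⌊1462/19⌋ + ⌊1462/55⌋ + ⌊1462/95⌋ + ⌊1462/209⌋ − ⌊1462/1045⌋ = 1008

1008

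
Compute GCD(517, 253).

11

517 = 11 · 47
253 = 11 · 23
Common: 11 = 11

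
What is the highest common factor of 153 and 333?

153 = 3² · 17
333 = 3² · 37
Common: 3² = 9

9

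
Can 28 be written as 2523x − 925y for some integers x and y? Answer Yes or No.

Yes

gcd(2523, 925): 2523 = 2·925 + 673; 925 = 1·673 + 252; 673 = 2·252 + 169; 252 = 1·169 + 83; 169 = 2·83 + 3; 83 = 27·3 + 2; 3 = 1·2 + 1; 2 = 2·1 + 0 → 1
1 divides 28, so a solution exists.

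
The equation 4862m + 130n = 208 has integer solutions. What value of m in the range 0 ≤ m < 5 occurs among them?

4

Euclid: 4862 = 37·130 + 52; 130 = 2·52 + 26; 52 = 2·26 + 0 → gcd = 26; 208 = 26·8.
Back-substitution yields 4862·(-2) + 130·(75) = 26, so one solution is m = -2·8 = -16, n = 75·8 = 600.
Solutions in m differ by 130/26 = 5; the one in [0, 5) is -16 mod 5 = 4.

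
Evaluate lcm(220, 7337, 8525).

22744700

220 = 2² · 5 · 11; 7337 = 11 · 23 · 29; 8525 = 5² · 11 · 31
lcm takes max exponent of each prime: 2² · 5² · 11 · 23 · 29 · 31 = 22744700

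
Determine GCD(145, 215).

Euclid: 215 = 1·145 + 70; 145 = 2·70 + 5; 70 = 14·5 + 0. Last nonzero remainder: 5.

5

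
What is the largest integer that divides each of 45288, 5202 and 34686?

18

gcd(45288, 5202): 45288 = 8·5202 + 3672; 5202 = 1·3672 + 1530; 3672 = 2·1530 + 612; 1530 = 2·612 + 306; 612 = 2·306 + 0 → 306
gcd(306, 34686): 34686 = 113·306 + 108; 306 = 2·108 + 90; 108 = 1·90 + 18; 90 = 5·18 + 0 → 18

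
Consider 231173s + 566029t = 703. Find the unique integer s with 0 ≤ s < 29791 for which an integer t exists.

25036

Reduce mod 566029: 231173s ≡ 703 (mod 566029). With g = gcd(231173, 566029) = 19 dividing 703, divide through: 12167s ≡ 37 (mod 29791).
Since gcd(12167, 29791) = 1, s ≡ 37·(12167)⁻¹ ≡ 25036 (mod 29791). Smallest non-negative: 25036.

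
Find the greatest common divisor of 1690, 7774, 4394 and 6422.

gcd(1690, 7774): 7774 = 4·1690 + 1014; 1690 = 1·1014 + 676; 1014 = 1·676 + 338; 676 = 2·338 + 0 → 338
gcd(338, 4394): 4394 = 13·338 + 0 → 338
gcd(338, 6422): 6422 = 19·338 + 0 → 338

338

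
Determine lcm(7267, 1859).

79937

gcd first: 7267 = 3·1859 + 1690; 1859 = 1·1690 + 169; 1690 = 10·169 + 0 → gcd = 169
lcm = 7267·1859/gcd = 13509353/169 = 79937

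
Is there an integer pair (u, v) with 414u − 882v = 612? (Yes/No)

Yes

gcd(414, 882): 882 = 2·414 + 54; 414 = 7·54 + 36; 54 = 1·36 + 18; 36 = 2·18 + 0 → 18
18 divides 612, so a solution exists.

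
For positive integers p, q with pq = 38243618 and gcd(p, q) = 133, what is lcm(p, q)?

287546

gcd·lcm = product, so lcm = 38243618/133 = 287546.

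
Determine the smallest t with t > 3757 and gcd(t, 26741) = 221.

3978

gcd(t, 26741) = 221 forces 221 | t; write t = 221s. Then gcd(221s, 221·121) = 221·gcd(s, 121), so need gcd(s, 121) = 1.
221s > 3757 gives s ≥ 18. The least s ≥ 18 coprime to 121 is 18, so t = 221·18 = 3978.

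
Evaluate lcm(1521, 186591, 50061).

1521 = 3² · 13²; 186591 = 3 · 37 · 41²; 50061 = 3 · 11 · 37 · 41
lcm takes max exponent of each prime: 3² · 11 · 13² · 37 · 41² = 1040618007

1040618007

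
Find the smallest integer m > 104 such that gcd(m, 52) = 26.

52 = 26·2. Any m with gcd(m, 52) = 26 is a multiple of 26, say 26s, with s coprime to 2.
Need s > 104/26, so s ≥ 5. First s ≥ 5 with gcd(s, 2) = 1 is s = 5. Thus m = 26·5 = 130.

130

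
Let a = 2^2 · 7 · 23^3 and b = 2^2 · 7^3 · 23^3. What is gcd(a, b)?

min exponent per shared prime: 2^2 · 7 · 23^3 = 340676

340676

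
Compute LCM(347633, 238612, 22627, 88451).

19073927444

347633 = 11² · 13² · 17; 238612 = 2² · 11² · 17 · 29; 22627 = 11³ · 17; 88451 = 11² · 17 · 43
lcm takes max exponent of each prime: 2² · 11³ · 13² · 17 · 29 · 43 = 19073927444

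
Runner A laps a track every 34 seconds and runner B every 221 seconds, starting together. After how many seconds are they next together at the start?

gcd first: 221 = 6·34 + 17; 34 = 2·17 + 0 → gcd = 17
lcm = 34·221/gcd = 7514/17 = 442

442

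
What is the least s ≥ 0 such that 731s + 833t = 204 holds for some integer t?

47

Reduce mod 833: 731s ≡ 204 (mod 833). With g = gcd(731, 833) = 17 dividing 204, divide through: 43s ≡ 12 (mod 49).
Since gcd(43, 49) = 1, s ≡ 12·(43)⁻¹ ≡ 47 (mod 49). Smallest non-negative: 47.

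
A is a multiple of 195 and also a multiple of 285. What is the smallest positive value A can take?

195 = 3 · 5 · 13; 285 = 3 · 5 · 19
max exponents: 3 · 5 · 13 · 19 = 3705

3705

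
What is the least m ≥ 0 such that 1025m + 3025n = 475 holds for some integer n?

Euclid: 3025 = 2·1025 + 975; 1025 = 1·975 + 50; 975 = 19·50 + 25; 50 = 2·25 + 0 → gcd = 25; 475 = 25·19.
Back-substitution yields 1025·(-59) + 3025·(20) = 25, so one solution is m = -59·19 = -1121, n = 20·19 = 380.
Solutions in m differ by 3025/25 = 121; the one in [0, 121) is -1121 mod 121 = 89.

89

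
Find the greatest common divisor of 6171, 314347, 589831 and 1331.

6171 = 3 · 11² · 17; 314347 = 11 · 17 · 41²; 589831 = 11 · 29 · 43²; 1331 = 11³
gcd takes min exponent of each prime: 11 = 11

11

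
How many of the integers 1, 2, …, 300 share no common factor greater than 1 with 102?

94

Prime factors of 102: 2, 3, 17. Count integers ≤ 300 divisible by none of them.
By inclusion–exclusion: 300 − ⌊300/2⌋ − ⌊300/3⌋ − ⌊300/17⌋ + ⌊300/6⌋ + ⌊300/34⌋ + ⌊300/51⌋ − ⌊300/102⌋ = 94.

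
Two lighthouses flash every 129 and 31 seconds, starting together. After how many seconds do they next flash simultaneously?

3999

129 = 3 · 43; 31 = 31
max exponents: 3 · 31 · 43 = 3999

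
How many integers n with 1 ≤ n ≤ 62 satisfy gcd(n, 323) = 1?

Prime factors of 323: 17, 19. Count integers ≤ 62 divisible by none of them.
By inclusion–exclusion: 62 − ⌊62/17⌋ − ⌊62/19⌋ + ⌊62/323⌋ = 56.

56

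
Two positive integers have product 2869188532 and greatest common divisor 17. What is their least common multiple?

gcd·lcm = product, so lcm = 2869188532/17 = 168775796.

168775796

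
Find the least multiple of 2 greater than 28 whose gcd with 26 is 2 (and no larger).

Multiples of 2 above 28: 2·15, 2·16, … . Need the cofactor coprime to 26/2 = 13.
Checking s = 15, 16, … the first with gcd(s, 13) = 1 is s = 15, giving 30.

30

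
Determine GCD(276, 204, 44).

4

gcd(276, 204): 276 = 1·204 + 72; 204 = 2·72 + 60; 72 = 1·60 + 12; 60 = 5·12 + 0 → 12
gcd(12, 44): 44 = 3·12 + 8; 12 = 1·8 + 4; 8 = 2·4 + 0 → 4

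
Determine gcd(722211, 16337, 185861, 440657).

gcd(722211, 16337): 722211 = 44·16337 + 3383; 16337 = 4·3383 + 2805; 3383 = 1·2805 + 578; 2805 = 4·578 + 493; 578 = 1·493 + 85; 493 = 5·85 + 68; 85 = 1·68 + 17; 68 = 4·17 + 0 → 17
gcd(17, 185861): 185861 = 10933·17 + 0 → 17
gcd(17, 440657): 440657 = 25921·17 + 0 → 17

17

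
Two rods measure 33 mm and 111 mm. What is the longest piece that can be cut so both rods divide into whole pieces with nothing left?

3

33 = 3 · 11
111 = 3 · 37
Common: 3 = 3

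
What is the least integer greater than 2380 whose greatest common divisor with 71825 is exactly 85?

Multiples of 85 above 2380: 85·29, 85·30, … . Need the cofactor coprime to 71825/85 = 845.
Checking s = 29, 30, … the first with gcd(s, 845) = 1 is s = 29, giving 2465.

2465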